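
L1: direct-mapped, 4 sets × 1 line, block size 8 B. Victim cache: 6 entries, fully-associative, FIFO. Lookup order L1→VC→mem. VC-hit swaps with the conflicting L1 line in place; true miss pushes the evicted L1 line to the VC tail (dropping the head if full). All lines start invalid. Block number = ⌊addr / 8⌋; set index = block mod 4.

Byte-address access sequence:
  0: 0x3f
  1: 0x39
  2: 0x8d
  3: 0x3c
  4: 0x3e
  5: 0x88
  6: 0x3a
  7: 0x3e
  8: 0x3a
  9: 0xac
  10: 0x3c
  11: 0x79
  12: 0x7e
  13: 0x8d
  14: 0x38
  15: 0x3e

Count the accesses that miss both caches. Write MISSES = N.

MISSES = 4

0: 0x3f (blk 7, set 3) → MISS  vc=[]
1: 0x39 (blk 7, set 3) → L1-HIT  vc=[]
2: 0x8d (blk 17, set 1) → MISS  vc=[]
3: 0x3c (blk 7, set 3) → L1-HIT  vc=[]
4: 0x3e (blk 7, set 3) → L1-HIT  vc=[]
5: 0x88 (blk 17, set 1) → L1-HIT  vc=[]
6: 0x3a (blk 7, set 3) → L1-HIT  vc=[]
7: 0x3e (blk 7, set 3) → L1-HIT  vc=[]
8: 0x3a (blk 7, set 3) → L1-HIT  vc=[]
9: 0xac (blk 21, set 1) → MISS  vc=[17]
10: 0x3c (blk 7, set 3) → L1-HIT  vc=[17]
11: 0x79 (blk 15, set 3) → MISS  vc=[17, 7]
12: 0x7e (blk 15, set 3) → L1-HIT  vc=[17, 7]
13: 0x8d (blk 17, set 1) → VC-HIT  vc=[21, 7]
14: 0x38 (blk 7, set 3) → VC-HIT  vc=[21, 15]
15: 0x3e (blk 7, set 3) → L1-HIT  vc=[21, 15]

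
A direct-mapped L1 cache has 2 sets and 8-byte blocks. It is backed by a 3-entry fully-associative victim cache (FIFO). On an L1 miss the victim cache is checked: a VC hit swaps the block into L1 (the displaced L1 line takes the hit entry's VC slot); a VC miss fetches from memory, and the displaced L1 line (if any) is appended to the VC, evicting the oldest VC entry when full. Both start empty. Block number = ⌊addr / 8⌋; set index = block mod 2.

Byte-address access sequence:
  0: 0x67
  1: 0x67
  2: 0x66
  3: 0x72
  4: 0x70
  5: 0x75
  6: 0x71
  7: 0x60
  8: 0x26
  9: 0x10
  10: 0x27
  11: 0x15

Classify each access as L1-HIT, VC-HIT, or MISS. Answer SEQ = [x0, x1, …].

#0 0x67→b12/s0 MISS; vc=[]
#1 0x67→b12/s0 L1-HIT; vc=[]
#2 0x66→b12/s0 L1-HIT; vc=[]
#3 0x72→b14/s0 MISS; vc=[12]
#4 0x70→b14/s0 L1-HIT; vc=[12]
#5 0x75→b14/s0 L1-HIT; vc=[12]
#6 0x71→b14/s0 L1-HIT; vc=[12]
#7 0x60→b12/s0 VC-HIT; vc=[14]
#8 0x26→b4/s0 MISS; vc=[14,12]
#9 0x10→b2/s0 MISS; vc=[14,12,4]
#10 0x27→b4/s0 VC-HIT; vc=[14,12,2]
#11 0x15→b2/s0 VC-HIT; vc=[14,12,4]

SEQ = [MISS, L1-HIT, L1-HIT, MISS, L1-HIT, L1-HIT, L1-HIT, VC-HIT, MISS, MISS, VC-HIT, VC-HIT]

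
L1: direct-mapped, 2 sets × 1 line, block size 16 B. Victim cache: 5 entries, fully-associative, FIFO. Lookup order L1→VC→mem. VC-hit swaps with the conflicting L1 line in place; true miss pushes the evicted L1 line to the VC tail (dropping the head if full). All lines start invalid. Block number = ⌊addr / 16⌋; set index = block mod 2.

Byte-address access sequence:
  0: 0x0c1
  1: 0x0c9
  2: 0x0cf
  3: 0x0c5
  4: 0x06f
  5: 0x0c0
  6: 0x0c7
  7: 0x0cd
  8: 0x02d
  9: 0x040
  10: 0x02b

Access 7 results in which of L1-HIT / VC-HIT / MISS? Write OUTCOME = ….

OUTCOME = L1-HIT

0: 0xc1 (blk 12, set 0) → MISS  vc=[]
1: 0xc9 (blk 12, set 0) → L1-HIT  vc=[]
2: 0xcf (blk 12, set 0) → L1-HIT  vc=[]
3: 0xc5 (blk 12, set 0) → L1-HIT  vc=[]
4: 0x6f (blk 6, set 0) → MISS  vc=[12]
5: 0xc0 (blk 12, set 0) → VC-HIT  vc=[6]
6: 0xc7 (blk 12, set 0) → L1-HIT  vc=[6]
7: 0xcd (blk 12, set 0) → L1-HIT  vc=[6]
8: 0x2d (blk 2, set 0) → MISS  vc=[6, 12]
9: 0x40 (blk 4, set 0) → MISS  vc=[6, 12, 2]
10: 0x2b (blk 2, set 0) → VC-HIT  vc=[6, 12, 4]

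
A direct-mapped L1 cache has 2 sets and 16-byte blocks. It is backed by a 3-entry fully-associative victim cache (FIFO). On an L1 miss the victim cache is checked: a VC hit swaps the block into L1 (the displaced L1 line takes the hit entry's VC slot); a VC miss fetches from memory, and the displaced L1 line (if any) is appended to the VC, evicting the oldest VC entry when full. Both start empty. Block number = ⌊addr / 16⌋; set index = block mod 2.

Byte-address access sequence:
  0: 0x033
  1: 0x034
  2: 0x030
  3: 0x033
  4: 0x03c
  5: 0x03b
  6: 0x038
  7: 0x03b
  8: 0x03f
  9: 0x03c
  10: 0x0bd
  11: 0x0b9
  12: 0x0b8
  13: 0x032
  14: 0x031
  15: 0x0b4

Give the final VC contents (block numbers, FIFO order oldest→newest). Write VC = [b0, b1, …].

VC = [3]

0: 0x33 (blk 3, set 1) → MISS  vc=[]
1: 0x34 (blk 3, set 1) → L1-HIT  vc=[]
2: 0x30 (blk 3, set 1) → L1-HIT  vc=[]
3: 0x33 (blk 3, set 1) → L1-HIT  vc=[]
4: 0x3c (blk 3, set 1) → L1-HIT  vc=[]
5: 0x3b (blk 3, set 1) → L1-HIT  vc=[]
6: 0x38 (blk 3, set 1) → L1-HIT  vc=[]
7: 0x3b (blk 3, set 1) → L1-HIT  vc=[]
8: 0x3f (blk 3, set 1) → L1-HIT  vc=[]
9: 0x3c (blk 3, set 1) → L1-HIT  vc=[]
10: 0xbd (blk 11, set 1) → MISS  vc=[3]
11: 0xb9 (blk 11, set 1) → L1-HIT  vc=[3]
12: 0xb8 (blk 11, set 1) → L1-HIT  vc=[3]
13: 0x32 (blk 3, set 1) → VC-HIT  vc=[11]
14: 0x31 (blk 3, set 1) → L1-HIT  vc=[11]
15: 0xb4 (blk 11, set 1) → VC-HIT  vc=[3]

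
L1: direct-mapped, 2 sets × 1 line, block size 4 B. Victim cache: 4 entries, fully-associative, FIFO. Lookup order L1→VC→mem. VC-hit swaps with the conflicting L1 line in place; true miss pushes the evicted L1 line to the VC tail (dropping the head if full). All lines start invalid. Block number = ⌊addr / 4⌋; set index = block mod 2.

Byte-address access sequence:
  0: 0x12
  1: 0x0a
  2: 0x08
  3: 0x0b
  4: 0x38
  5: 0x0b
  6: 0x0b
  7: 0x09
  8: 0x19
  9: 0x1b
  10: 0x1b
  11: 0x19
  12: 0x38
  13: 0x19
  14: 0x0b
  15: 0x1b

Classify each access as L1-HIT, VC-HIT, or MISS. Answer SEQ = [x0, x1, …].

0: 0x12 (blk 4, set 0) → MISS  vc=[]
1: 0xa (blk 2, set 0) → MISS  vc=[4]
2: 0x8 (blk 2, set 0) → L1-HIT  vc=[4]
3: 0xb (blk 2, set 0) → L1-HIT  vc=[4]
4: 0x38 (blk 14, set 0) → MISS  vc=[4, 2]
5: 0xb (blk 2, set 0) → VC-HIT  vc=[4, 14]
6: 0xb (blk 2, set 0) → L1-HIT  vc=[4, 14]
7: 0x9 (blk 2, set 0) → L1-HIT  vc=[4, 14]
8: 0x19 (blk 6, set 0) → MISS  vc=[4, 14, 2]
9: 0x1b (blk 6, set 0) → L1-HIT  vc=[4, 14, 2]
10: 0x1b (blk 6, set 0) → L1-HIT  vc=[4, 14, 2]
11: 0x19 (blk 6, set 0) → L1-HIT  vc=[4, 14, 2]
12: 0x38 (blk 14, set 0) → VC-HIT  vc=[4, 6, 2]
13: 0x19 (blk 6, set 0) → VC-HIT  vc=[4, 14, 2]
14: 0xb (blk 2, set 0) → VC-HIT  vc=[4, 14, 6]
15: 0x1b (blk 6, set 0) → VC-HIT  vc=[4, 14, 2]

SEQ = [MISS, MISS, L1-HIT, L1-HIT, MISS, VC-HIT, L1-HIT, L1-HIT, MISS, L1-HIT, L1-HIT, L1-HIT, VC-HIT, VC-HIT, VC-HIT, VC-HIT]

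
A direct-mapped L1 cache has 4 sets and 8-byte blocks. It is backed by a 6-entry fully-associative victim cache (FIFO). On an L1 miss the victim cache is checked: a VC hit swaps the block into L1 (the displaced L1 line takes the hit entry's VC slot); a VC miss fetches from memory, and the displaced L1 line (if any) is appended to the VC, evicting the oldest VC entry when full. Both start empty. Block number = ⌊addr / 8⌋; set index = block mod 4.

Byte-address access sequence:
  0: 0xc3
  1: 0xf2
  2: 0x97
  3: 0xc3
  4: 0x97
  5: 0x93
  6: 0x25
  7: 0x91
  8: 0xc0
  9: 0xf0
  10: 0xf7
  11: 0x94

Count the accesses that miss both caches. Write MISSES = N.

MISSES = 4

#0 0xc3→b24/s0 MISS; vc=[]
#1 0xf2→b30/s2 MISS; vc=[]
#2 0x97→b18/s2 MISS; vc=[30]
#3 0xc3→b24/s0 L1-HIT; vc=[30]
#4 0x97→b18/s2 L1-HIT; vc=[30]
#5 0x93→b18/s2 L1-HIT; vc=[30]
#6 0x25→b4/s0 MISS; vc=[30,24]
#7 0x91→b18/s2 L1-HIT; vc=[30,24]
#8 0xc0→b24/s0 VC-HIT; vc=[30,4]
#9 0xf0→b30/s2 VC-HIT; vc=[18,4]
#10 0xf7→b30/s2 L1-HIT; vc=[18,4]
#11 0x94→b18/s2 VC-HIT; vc=[30,4]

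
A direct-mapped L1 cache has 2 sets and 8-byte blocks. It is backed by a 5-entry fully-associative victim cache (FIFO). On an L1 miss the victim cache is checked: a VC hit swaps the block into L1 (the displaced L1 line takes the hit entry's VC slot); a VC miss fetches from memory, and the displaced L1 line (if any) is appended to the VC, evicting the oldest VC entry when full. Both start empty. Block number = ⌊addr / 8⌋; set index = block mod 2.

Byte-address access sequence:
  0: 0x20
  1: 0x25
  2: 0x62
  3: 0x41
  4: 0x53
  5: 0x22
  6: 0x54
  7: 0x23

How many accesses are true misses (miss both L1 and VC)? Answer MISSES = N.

  [0] addr=0x20 blk=4 s=0: MISS | VC []
  [1] addr=0x25 blk=4 s=0: L1-HIT | VC []
  [2] addr=0x62 blk=12 s=0: MISS | VC [4]
  [3] addr=0x41 blk=8 s=0: MISS | VC [4, 12]
  [4] addr=0x53 blk=10 s=0: MISS | VC [4, 12, 8]
  [5] addr=0x22 blk=4 s=0: VC-HIT | VC [10, 12, 8]
  [6] addr=0x54 blk=10 s=0: VC-HIT | VC [4, 12, 8]
  [7] addr=0x23 blk=4 s=0: VC-HIT | VC [10, 12, 8]

MISSES = 4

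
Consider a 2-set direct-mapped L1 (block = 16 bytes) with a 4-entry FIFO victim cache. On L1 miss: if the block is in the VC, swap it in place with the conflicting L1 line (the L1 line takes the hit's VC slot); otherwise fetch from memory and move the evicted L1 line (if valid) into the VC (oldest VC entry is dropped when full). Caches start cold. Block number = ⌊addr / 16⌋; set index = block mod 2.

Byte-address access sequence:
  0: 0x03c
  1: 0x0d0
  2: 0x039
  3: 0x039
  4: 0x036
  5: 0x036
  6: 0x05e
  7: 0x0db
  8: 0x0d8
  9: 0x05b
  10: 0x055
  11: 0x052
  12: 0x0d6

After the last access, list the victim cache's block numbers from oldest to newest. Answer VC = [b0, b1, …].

VC = [5, 3]

0: 0x3c (blk 3, set 1) → MISS  vc=[]
1: 0xd0 (blk 13, set 1) → MISS  vc=[3]
2: 0x39 (blk 3, set 1) → VC-HIT  vc=[13]
3: 0x39 (blk 3, set 1) → L1-HIT  vc=[13]
4: 0x36 (blk 3, set 1) → L1-HIT  vc=[13]
5: 0x36 (blk 3, set 1) → L1-HIT  vc=[13]
6: 0x5e (blk 5, set 1) → MISS  vc=[13, 3]
7: 0xdb (blk 13, set 1) → VC-HIT  vc=[5, 3]
8: 0xd8 (blk 13, set 1) → L1-HIT  vc=[5, 3]
9: 0x5b (blk 5, set 1) → VC-HIT  vc=[13, 3]
10: 0x55 (blk 5, set 1) → L1-HIT  vc=[13, 3]
11: 0x52 (blk 5, set 1) → L1-HIT  vc=[13, 3]
12: 0xd6 (blk 13, set 1) → VC-HIT  vc=[5, 3]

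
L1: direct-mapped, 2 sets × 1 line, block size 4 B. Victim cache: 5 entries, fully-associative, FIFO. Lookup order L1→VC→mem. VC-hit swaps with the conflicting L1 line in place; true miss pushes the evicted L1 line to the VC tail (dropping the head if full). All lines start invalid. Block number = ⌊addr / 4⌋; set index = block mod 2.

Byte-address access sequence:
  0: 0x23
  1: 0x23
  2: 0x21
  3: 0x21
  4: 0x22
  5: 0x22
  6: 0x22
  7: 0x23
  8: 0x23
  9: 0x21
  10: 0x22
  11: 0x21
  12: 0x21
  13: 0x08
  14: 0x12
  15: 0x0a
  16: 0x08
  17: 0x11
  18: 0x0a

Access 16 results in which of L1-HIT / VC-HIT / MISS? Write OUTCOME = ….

#0 0x23→b8/s0 MISS; vc=[]
#1 0x23→b8/s0 L1-HIT; vc=[]
#2 0x21→b8/s0 L1-HIT; vc=[]
#3 0x21→b8/s0 L1-HIT; vc=[]
#4 0x22→b8/s0 L1-HIT; vc=[]
#5 0x22→b8/s0 L1-HIT; vc=[]
#6 0x22→b8/s0 L1-HIT; vc=[]
#7 0x23→b8/s0 L1-HIT; vc=[]
#8 0x23→b8/s0 L1-HIT; vc=[]
#9 0x21→b8/s0 L1-HIT; vc=[]
#10 0x22→b8/s0 L1-HIT; vc=[]
#11 0x21→b8/s0 L1-HIT; vc=[]
#12 0x21→b8/s0 L1-HIT; vc=[]
#13 0x8→b2/s0 MISS; vc=[8]
#14 0x12→b4/s0 MISS; vc=[8,2]
#15 0xa→b2/s0 VC-HIT; vc=[8,4]
#16 0x8→b2/s0 L1-HIT; vc=[8,4]
#17 0x11→b4/s0 VC-HIT; vc=[8,2]
#18 0xa→b2/s0 VC-HIT; vc=[8,4]

OUTCOME = L1-HIT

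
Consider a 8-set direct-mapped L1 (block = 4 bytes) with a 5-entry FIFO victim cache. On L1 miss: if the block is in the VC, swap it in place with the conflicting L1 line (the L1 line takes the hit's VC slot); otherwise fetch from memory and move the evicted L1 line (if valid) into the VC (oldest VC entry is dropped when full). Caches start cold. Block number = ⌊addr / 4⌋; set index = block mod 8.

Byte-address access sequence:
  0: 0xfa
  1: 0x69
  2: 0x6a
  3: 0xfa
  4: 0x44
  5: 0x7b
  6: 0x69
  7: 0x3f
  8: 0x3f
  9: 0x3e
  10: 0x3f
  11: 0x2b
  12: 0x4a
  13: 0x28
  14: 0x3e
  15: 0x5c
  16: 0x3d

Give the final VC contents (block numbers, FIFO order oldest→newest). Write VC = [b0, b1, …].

VC = [62, 26, 18, 23]

#0 0xfa→b62/s6 MISS; vc=[]
#1 0x69→b26/s2 MISS; vc=[]
#2 0x6a→b26/s2 L1-HIT; vc=[]
#3 0xfa→b62/s6 L1-HIT; vc=[]
#4 0x44→b17/s1 MISS; vc=[]
#5 0x7b→b30/s6 MISS; vc=[62]
#6 0x69→b26/s2 L1-HIT; vc=[62]
#7 0x3f→b15/s7 MISS; vc=[62]
#8 0x3f→b15/s7 L1-HIT; vc=[62]
#9 0x3e→b15/s7 L1-HIT; vc=[62]
#10 0x3f→b15/s7 L1-HIT; vc=[62]
#11 0x2b→b10/s2 MISS; vc=[62,26]
#12 0x4a→b18/s2 MISS; vc=[62,26,10]
#13 0x28→b10/s2 VC-HIT; vc=[62,26,18]
#14 0x3e→b15/s7 L1-HIT; vc=[62,26,18]
#15 0x5c→b23/s7 MISS; vc=[62,26,18,15]
#16 0x3d→b15/s7 VC-HIT; vc=[62,26,18,23]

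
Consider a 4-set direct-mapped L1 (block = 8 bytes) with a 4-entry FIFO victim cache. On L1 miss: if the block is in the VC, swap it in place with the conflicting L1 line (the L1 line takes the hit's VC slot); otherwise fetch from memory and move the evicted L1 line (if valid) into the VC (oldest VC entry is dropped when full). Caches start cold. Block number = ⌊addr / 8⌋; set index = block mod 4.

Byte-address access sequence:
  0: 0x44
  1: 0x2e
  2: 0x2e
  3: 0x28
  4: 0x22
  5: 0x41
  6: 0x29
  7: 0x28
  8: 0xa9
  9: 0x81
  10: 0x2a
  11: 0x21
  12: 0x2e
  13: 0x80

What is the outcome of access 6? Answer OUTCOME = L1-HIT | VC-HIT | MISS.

  [0] addr=0x44 blk=8 s=0: MISS | VC []
  [1] addr=0x2e blk=5 s=1: MISS | VC []
  [2] addr=0x2e blk=5 s=1: L1-HIT | VC []
  [3] addr=0x28 blk=5 s=1: L1-HIT | VC []
  [4] addr=0x22 blk=4 s=0: MISS | VC [8]
  [5] addr=0x41 blk=8 s=0: VC-HIT | VC [4]
  [6] addr=0x29 blk=5 s=1: L1-HIT | VC [4]
  [7] addr=0x28 blk=5 s=1: L1-HIT | VC [4]
  [8] addr=0xa9 blk=21 s=1: MISS | VC [4, 5]
  [9] addr=0x81 blk=16 s=0: MISS | VC [4, 5, 8]
  [10] addr=0x2a blk=5 s=1: VC-HIT | VC [4, 21, 8]
  [11] addr=0x21 blk=4 s=0: VC-HIT | VC [16, 21, 8]
  [12] addr=0x2e blk=5 s=1: L1-HIT | VC [16, 21, 8]
  [13] addr=0x80 blk=16 s=0: VC-HIT | VC [4, 21, 8]

OUTCOME = L1-HIT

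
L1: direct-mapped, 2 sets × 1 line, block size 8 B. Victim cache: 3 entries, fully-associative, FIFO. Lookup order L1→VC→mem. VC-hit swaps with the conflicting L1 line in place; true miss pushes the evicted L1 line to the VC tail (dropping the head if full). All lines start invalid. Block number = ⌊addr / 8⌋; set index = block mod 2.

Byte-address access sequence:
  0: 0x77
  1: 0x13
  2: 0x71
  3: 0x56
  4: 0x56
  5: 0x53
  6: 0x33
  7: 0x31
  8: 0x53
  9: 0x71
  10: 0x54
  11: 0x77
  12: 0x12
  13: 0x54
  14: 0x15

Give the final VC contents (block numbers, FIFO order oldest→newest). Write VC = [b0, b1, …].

0: 0x77 (blk 14, set 0) → MISS  vc=[]
1: 0x13 (blk 2, set 0) → MISS  vc=[14]
2: 0x71 (blk 14, set 0) → VC-HIT  vc=[2]
3: 0x56 (blk 10, set 0) → MISS  vc=[2, 14]
4: 0x56 (blk 10, set 0) → L1-HIT  vc=[2, 14]
5: 0x53 (blk 10, set 0) → L1-HIT  vc=[2, 14]
6: 0x33 (blk 6, set 0) → MISS  vc=[2, 14, 10]
7: 0x31 (blk 6, set 0) → L1-HIT  vc=[2, 14, 10]
8: 0x53 (blk 10, set 0) → VC-HIT  vc=[2, 14, 6]
9: 0x71 (blk 14, set 0) → VC-HIT  vc=[2, 10, 6]
10: 0x54 (blk 10, set 0) → VC-HIT  vc=[2, 14, 6]
11: 0x77 (blk 14, set 0) → VC-HIT  vc=[2, 10, 6]
12: 0x12 (blk 2, set 0) → VC-HIT  vc=[14, 10, 6]
13: 0x54 (blk 10, set 0) → VC-HIT  vc=[14, 2, 6]
14: 0x15 (blk 2, set 0) → VC-HIT  vc=[14, 10, 6]

VC = [14, 10, 6]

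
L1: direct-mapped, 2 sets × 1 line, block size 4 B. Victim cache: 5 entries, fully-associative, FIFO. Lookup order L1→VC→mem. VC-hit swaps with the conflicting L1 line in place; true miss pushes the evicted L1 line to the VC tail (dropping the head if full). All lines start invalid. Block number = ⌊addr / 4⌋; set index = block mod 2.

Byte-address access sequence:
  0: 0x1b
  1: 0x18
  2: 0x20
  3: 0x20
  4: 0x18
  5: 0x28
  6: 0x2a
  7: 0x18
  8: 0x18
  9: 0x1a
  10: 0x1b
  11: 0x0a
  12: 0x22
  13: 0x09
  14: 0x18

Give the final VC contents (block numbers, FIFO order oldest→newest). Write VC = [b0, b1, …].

0: 0x1b (blk 6, set 0) → MISS  vc=[]
1: 0x18 (blk 6, set 0) → L1-HIT  vc=[]
2: 0x20 (blk 8, set 0) → MISS  vc=[6]
3: 0x20 (blk 8, set 0) → L1-HIT  vc=[6]
4: 0x18 (blk 6, set 0) → VC-HIT  vc=[8]
5: 0x28 (blk 10, set 0) → MISS  vc=[8, 6]
6: 0x2a (blk 10, set 0) → L1-HIT  vc=[8, 6]
7: 0x18 (blk 6, set 0) → VC-HIT  vc=[8, 10]
8: 0x18 (blk 6, set 0) → L1-HIT  vc=[8, 10]
9: 0x1a (blk 6, set 0) → L1-HIT  vc=[8, 10]
10: 0x1b (blk 6, set 0) → L1-HIT  vc=[8, 10]
11: 0xa (blk 2, set 0) → MISS  vc=[8, 10, 6]
12: 0x22 (blk 8, set 0) → VC-HIT  vc=[2, 10, 6]
13: 0x9 (blk 2, set 0) → VC-HIT  vc=[8, 10, 6]
14: 0x18 (blk 6, set 0) → VC-HIT  vc=[8, 10, 2]

VC = [8, 10, 2]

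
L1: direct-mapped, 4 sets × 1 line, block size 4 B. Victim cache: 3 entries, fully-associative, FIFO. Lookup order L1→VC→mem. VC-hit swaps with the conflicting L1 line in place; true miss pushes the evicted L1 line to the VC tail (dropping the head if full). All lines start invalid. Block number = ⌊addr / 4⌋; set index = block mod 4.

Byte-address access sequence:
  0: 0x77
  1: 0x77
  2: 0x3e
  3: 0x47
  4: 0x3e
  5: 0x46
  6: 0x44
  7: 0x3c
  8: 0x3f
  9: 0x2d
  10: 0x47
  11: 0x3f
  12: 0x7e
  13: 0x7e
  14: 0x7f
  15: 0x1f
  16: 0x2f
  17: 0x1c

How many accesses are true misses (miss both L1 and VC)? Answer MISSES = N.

MISSES = 6

0: 0x77 (blk 29, set 1) → MISS  vc=[]
1: 0x77 (blk 29, set 1) → L1-HIT  vc=[]
2: 0x3e (blk 15, set 3) → MISS  vc=[]
3: 0x47 (blk 17, set 1) → MISS  vc=[29]
4: 0x3e (blk 15, set 3) → L1-HIT  vc=[29]
5: 0x46 (blk 17, set 1) → L1-HIT  vc=[29]
6: 0x44 (blk 17, set 1) → L1-HIT  vc=[29]
7: 0x3c (blk 15, set 3) → L1-HIT  vc=[29]
8: 0x3f (blk 15, set 3) → L1-HIT  vc=[29]
9: 0x2d (blk 11, set 3) → MISS  vc=[29, 15]
10: 0x47 (blk 17, set 1) → L1-HIT  vc=[29, 15]
11: 0x3f (blk 15, set 3) → VC-HIT  vc=[29, 11]
12: 0x7e (blk 31, set 3) → MISS  vc=[29, 11, 15]
13: 0x7e (blk 31, set 3) → L1-HIT  vc=[29, 11, 15]
14: 0x7f (blk 31, set 3) → L1-HIT  vc=[29, 11, 15]
15: 0x1f (blk 7, set 3) → MISS  vc=[11, 15, 31]
16: 0x2f (blk 11, set 3) → VC-HIT  vc=[7, 15, 31]
17: 0x1c (blk 7, set 3) → VC-HIT  vc=[11, 15, 31]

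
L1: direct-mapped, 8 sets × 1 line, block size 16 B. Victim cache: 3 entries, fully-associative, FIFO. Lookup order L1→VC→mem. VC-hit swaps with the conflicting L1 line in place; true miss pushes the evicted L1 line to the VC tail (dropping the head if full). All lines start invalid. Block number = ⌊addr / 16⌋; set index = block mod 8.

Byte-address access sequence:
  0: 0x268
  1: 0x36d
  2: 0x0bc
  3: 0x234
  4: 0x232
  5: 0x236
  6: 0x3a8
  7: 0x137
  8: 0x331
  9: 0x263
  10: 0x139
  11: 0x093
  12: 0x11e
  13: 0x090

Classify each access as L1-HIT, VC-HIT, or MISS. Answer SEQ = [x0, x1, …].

SEQ = [MISS, MISS, MISS, MISS, L1-HIT, L1-HIT, MISS, MISS, MISS, MISS, VC-HIT, MISS, MISS, VC-HIT]

  [0] addr=0x268 blk=38 s=6: MISS | VC []
  [1] addr=0x36d blk=54 s=6: MISS | VC [38]
  [2] addr=0xbc blk=11 s=3: MISS | VC [38]
  [3] addr=0x234 blk=35 s=3: MISS | VC [38, 11]
  [4] addr=0x232 blk=35 s=3: L1-HIT | VC [38, 11]
  [5] addr=0x236 blk=35 s=3: L1-HIT | VC [38, 11]
  [6] addr=0x3a8 blk=58 s=2: MISS | VC [38, 11]
  [7] addr=0x137 blk=19 s=3: MISS | VC [38, 11, 35]
  [8] addr=0x331 blk=51 s=3: MISS | VC [11, 35, 19]
  [9] addr=0x263 blk=38 s=6: MISS | VC [35, 19, 54]
  [10] addr=0x139 blk=19 s=3: VC-HIT | VC [35, 51, 54]
  [11] addr=0x93 blk=9 s=1: MISS | VC [35, 51, 54]
  [12] addr=0x11e blk=17 s=1: MISS | VC [51, 54, 9]
  [13] addr=0x90 blk=9 s=1: VC-HIT | VC [51, 54, 17]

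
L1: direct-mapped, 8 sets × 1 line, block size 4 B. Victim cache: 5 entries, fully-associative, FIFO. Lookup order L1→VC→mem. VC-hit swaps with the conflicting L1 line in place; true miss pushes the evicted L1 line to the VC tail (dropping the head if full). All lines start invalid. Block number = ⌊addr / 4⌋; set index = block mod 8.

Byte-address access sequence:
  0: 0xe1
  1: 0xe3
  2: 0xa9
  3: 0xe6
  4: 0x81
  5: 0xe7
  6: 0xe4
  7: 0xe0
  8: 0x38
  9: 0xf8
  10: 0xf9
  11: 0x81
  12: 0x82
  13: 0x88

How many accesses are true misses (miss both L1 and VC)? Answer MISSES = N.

MISSES = 7

  [0] addr=0xe1 blk=56 s=0: MISS | VC []
  [1] addr=0xe3 blk=56 s=0: L1-HIT | VC []
  [2] addr=0xa9 blk=42 s=2: MISS | VC []
  [3] addr=0xe6 blk=57 s=1: MISS | VC []
  [4] addr=0x81 blk=32 s=0: MISS | VC [56]
  [5] addr=0xe7 blk=57 s=1: L1-HIT | VC [56]
  [6] addr=0xe4 blk=57 s=1: L1-HIT | VC [56]
  [7] addr=0xe0 blk=56 s=0: VC-HIT | VC [32]
  [8] addr=0x38 blk=14 s=6: MISS | VC [32]
  [9] addr=0xf8 blk=62 s=6: MISS | VC [32, 14]
  [10] addr=0xf9 blk=62 s=6: L1-HIT | VC [32, 14]
  [11] addr=0x81 blk=32 s=0: VC-HIT | VC [56, 14]
  [12] addr=0x82 blk=32 s=0: L1-HIT | VC [56, 14]
  [13] addr=0x88 blk=34 s=2: MISS | VC [56, 14, 42]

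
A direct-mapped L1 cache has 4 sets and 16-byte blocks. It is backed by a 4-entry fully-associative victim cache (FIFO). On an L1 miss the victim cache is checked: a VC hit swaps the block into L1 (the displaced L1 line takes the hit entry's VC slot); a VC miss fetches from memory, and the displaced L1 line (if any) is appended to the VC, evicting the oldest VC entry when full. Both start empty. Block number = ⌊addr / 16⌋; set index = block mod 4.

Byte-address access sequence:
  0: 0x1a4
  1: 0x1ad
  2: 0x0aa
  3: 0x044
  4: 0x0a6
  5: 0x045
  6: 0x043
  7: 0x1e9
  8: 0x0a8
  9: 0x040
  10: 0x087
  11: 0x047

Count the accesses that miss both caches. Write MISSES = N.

0: 0x1a4 (blk 26, set 2) → MISS  vc=[]
1: 0x1ad (blk 26, set 2) → L1-HIT  vc=[]
2: 0xaa (blk 10, set 2) → MISS  vc=[26]
3: 0x44 (blk 4, set 0) → MISS  vc=[26]
4: 0xa6 (blk 10, set 2) → L1-HIT  vc=[26]
5: 0x45 (blk 4, set 0) → L1-HIT  vc=[26]
6: 0x43 (blk 4, set 0) → L1-HIT  vc=[26]
7: 0x1e9 (blk 30, set 2) → MISS  vc=[26, 10]
8: 0xa8 (blk 10, set 2) → VC-HIT  vc=[26, 30]
9: 0x40 (blk 4, set 0) → L1-HIT  vc=[26, 30]
10: 0x87 (blk 8, set 0) → MISS  vc=[26, 30, 4]
11: 0x47 (blk 4, set 0) → VC-HIT  vc=[26, 30, 8]

MISSES = 5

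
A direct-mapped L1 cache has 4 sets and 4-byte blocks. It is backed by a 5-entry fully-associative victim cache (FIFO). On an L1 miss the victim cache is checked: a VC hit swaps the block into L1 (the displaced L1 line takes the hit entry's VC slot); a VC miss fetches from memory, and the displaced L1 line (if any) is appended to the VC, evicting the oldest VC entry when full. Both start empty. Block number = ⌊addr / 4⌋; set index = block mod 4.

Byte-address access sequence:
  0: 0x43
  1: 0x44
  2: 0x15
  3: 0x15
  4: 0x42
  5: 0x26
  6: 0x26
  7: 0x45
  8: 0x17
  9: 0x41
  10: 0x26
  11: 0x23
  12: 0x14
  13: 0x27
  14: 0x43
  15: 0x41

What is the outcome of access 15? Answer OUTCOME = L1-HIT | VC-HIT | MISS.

0: 0x43 (blk 16, set 0) → MISS  vc=[]
1: 0x44 (blk 17, set 1) → MISS  vc=[]
2: 0x15 (blk 5, set 1) → MISS  vc=[17]
3: 0x15 (blk 5, set 1) → L1-HIT  vc=[17]
4: 0x42 (blk 16, set 0) → L1-HIT  vc=[17]
5: 0x26 (blk 9, set 1) → MISS  vc=[17, 5]
6: 0x26 (blk 9, set 1) → L1-HIT  vc=[17, 5]
7: 0x45 (blk 17, set 1) → VC-HIT  vc=[9, 5]
8: 0x17 (blk 5, set 1) → VC-HIT  vc=[9, 17]
9: 0x41 (blk 16, set 0) → L1-HIT  vc=[9, 17]
10: 0x26 (blk 9, set 1) → VC-HIT  vc=[5, 17]
11: 0x23 (blk 8, set 0) → MISS  vc=[5, 17, 16]
12: 0x14 (blk 5, set 1) → VC-HIT  vc=[9, 17, 16]
13: 0x27 (blk 9, set 1) → VC-HIT  vc=[5, 17, 16]
14: 0x43 (blk 16, set 0) → VC-HIT  vc=[5, 17, 8]
15: 0x41 (blk 16, set 0) → L1-HIT  vc=[5, 17, 8]

OUTCOME = L1-HIT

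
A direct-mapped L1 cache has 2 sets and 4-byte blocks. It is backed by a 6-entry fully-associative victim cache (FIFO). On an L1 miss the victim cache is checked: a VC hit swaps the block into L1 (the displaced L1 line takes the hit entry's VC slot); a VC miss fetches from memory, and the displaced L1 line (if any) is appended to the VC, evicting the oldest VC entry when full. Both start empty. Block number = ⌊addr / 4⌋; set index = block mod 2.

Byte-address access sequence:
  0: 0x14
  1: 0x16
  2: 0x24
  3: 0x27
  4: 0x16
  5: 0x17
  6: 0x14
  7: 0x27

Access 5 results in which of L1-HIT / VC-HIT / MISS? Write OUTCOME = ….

OUTCOME = L1-HIT

  [0] addr=0x14 blk=5 s=1: MISS | VC []
  [1] addr=0x16 blk=5 s=1: L1-HIT | VC []
  [2] addr=0x24 blk=9 s=1: MISS | VC [5]
  [3] addr=0x27 blk=9 s=1: L1-HIT | VC [5]
  [4] addr=0x16 blk=5 s=1: VC-HIT | VC [9]
  [5] addr=0x17 blk=5 s=1: L1-HIT | VC [9]
  [6] addr=0x14 blk=5 s=1: L1-HIT | VC [9]
  [7] addr=0x27 blk=9 s=1: VC-HIT | VC [5]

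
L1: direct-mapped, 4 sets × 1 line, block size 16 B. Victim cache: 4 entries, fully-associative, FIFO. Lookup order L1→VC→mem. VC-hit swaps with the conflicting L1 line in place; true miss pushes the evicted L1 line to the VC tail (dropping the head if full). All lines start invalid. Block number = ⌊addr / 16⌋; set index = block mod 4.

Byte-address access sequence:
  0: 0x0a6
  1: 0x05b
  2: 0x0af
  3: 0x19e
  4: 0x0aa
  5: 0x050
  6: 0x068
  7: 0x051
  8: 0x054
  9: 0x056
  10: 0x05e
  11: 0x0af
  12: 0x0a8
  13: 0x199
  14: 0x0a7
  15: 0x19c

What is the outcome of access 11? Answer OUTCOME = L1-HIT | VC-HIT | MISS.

OUTCOME = VC-HIT

  [0] addr=0xa6 blk=10 s=2: MISS | VC []
  [1] addr=0x5b blk=5 s=1: MISS | VC []
  [2] addr=0xaf blk=10 s=2: L1-HIT | VC []
  [3] addr=0x19e blk=25 s=1: MISS | VC [5]
  [4] addr=0xaa blk=10 s=2: L1-HIT | VC [5]
  [5] addr=0x50 blk=5 s=1: VC-HIT | VC [25]
  [6] addr=0x68 blk=6 s=2: MISS | VC [25, 10]
  [7] addr=0x51 blk=5 s=1: L1-HIT | VC [25, 10]
  [8] addr=0x54 blk=5 s=1: L1-HIT | VC [25, 10]
  [9] addr=0x56 blk=5 s=1: L1-HIT | VC [25, 10]
  [10] addr=0x5e blk=5 s=1: L1-HIT | VC [25, 10]
  [11] addr=0xaf blk=10 s=2: VC-HIT | VC [25, 6]
  [12] addr=0xa8 blk=10 s=2: L1-HIT | VC [25, 6]
  [13] addr=0x199 blk=25 s=1: VC-HIT | VC [5, 6]
  [14] addr=0xa7 blk=10 s=2: L1-HIT | VC [5, 6]
  [15] addr=0x19c blk=25 s=1: L1-HIT | VC [5, 6]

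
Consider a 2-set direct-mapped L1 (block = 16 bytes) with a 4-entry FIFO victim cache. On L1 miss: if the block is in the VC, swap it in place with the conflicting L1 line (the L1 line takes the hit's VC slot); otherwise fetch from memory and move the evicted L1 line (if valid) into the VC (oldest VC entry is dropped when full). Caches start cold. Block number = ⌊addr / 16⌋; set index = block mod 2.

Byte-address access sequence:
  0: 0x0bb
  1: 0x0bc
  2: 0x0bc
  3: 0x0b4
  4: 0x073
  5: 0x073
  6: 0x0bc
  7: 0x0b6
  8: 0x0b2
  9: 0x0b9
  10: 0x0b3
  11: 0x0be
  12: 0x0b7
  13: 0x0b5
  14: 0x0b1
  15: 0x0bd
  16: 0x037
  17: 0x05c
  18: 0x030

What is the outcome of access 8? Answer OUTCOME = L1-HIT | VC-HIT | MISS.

OUTCOME = L1-HIT

0: 0xbb (blk 11, set 1) → MISS  vc=[]
1: 0xbc (blk 11, set 1) → L1-HIT  vc=[]
2: 0xbc (blk 11, set 1) → L1-HIT  vc=[]
3: 0xb4 (blk 11, set 1) → L1-HIT  vc=[]
4: 0x73 (blk 7, set 1) → MISS  vc=[11]
5: 0x73 (blk 7, set 1) → L1-HIT  vc=[11]
6: 0xbc (blk 11, set 1) → VC-HIT  vc=[7]
7: 0xb6 (blk 11, set 1) → L1-HIT  vc=[7]
8: 0xb2 (blk 11, set 1) → L1-HIT  vc=[7]
9: 0xb9 (blk 11, set 1) → L1-HIT  vc=[7]
10: 0xb3 (blk 11, set 1) → L1-HIT  vc=[7]
11: 0xbe (blk 11, set 1) → L1-HIT  vc=[7]
12: 0xb7 (blk 11, set 1) → L1-HIT  vc=[7]
13: 0xb5 (blk 11, set 1) → L1-HIT  vc=[7]
14: 0xb1 (blk 11, set 1) → L1-HIT  vc=[7]
15: 0xbd (blk 11, set 1) → L1-HIT  vc=[7]
16: 0x37 (blk 3, set 1) → MISS  vc=[7, 11]
17: 0x5c (blk 5, set 1) → MISS  vc=[7, 11, 3]
18: 0x30 (blk 3, set 1) → VC-HIT  vc=[7, 11, 5]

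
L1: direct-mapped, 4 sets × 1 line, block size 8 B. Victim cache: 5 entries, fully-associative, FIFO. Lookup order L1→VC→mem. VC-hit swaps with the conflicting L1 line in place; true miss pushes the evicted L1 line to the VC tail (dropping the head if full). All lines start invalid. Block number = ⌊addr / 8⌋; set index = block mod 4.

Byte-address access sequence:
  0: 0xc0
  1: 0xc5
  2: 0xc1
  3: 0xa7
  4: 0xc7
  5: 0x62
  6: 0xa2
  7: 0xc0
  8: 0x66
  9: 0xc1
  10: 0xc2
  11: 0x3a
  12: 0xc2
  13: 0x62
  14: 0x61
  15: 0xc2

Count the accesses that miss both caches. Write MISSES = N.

0: 0xc0 (blk 24, set 0) → MISS  vc=[]
1: 0xc5 (blk 24, set 0) → L1-HIT  vc=[]
2: 0xc1 (blk 24, set 0) → L1-HIT  vc=[]
3: 0xa7 (blk 20, set 0) → MISS  vc=[24]
4: 0xc7 (blk 24, set 0) → VC-HIT  vc=[20]
5: 0x62 (blk 12, set 0) → MISS  vc=[20, 24]
6: 0xa2 (blk 20, set 0) → VC-HIT  vc=[12, 24]
7: 0xc0 (blk 24, set 0) → VC-HIT  vc=[12, 20]
8: 0x66 (blk 12, set 0) → VC-HIT  vc=[24, 20]
9: 0xc1 (blk 24, set 0) → VC-HIT  vc=[12, 20]
10: 0xc2 (blk 24, set 0) → L1-HIT  vc=[12, 20]
11: 0x3a (blk 7, set 3) → MISS  vc=[12, 20]
12: 0xc2 (blk 24, set 0) → L1-HIT  vc=[12, 20]
13: 0x62 (blk 12, set 0) → VC-HIT  vc=[24, 20]
14: 0x61 (blk 12, set 0) → L1-HIT  vc=[24, 20]
15: 0xc2 (blk 24, set 0) → VC-HIT  vc=[12, 20]

MISSES = 4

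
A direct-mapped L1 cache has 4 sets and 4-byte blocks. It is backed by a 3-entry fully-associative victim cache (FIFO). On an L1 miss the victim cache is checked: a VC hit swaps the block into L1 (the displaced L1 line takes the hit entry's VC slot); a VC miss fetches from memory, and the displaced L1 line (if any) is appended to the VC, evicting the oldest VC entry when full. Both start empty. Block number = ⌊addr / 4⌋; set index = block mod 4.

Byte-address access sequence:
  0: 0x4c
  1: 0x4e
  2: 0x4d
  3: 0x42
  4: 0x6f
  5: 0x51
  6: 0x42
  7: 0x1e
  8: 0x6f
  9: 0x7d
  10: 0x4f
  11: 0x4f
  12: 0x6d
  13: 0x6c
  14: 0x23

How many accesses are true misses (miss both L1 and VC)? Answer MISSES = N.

MISSES = 8

0: 0x4c (blk 19, set 3) → MISS  vc=[]
1: 0x4e (blk 19, set 3) → L1-HIT  vc=[]
2: 0x4d (blk 19, set 3) → L1-HIT  vc=[]
3: 0x42 (blk 16, set 0) → MISS  vc=[]
4: 0x6f (blk 27, set 3) → MISS  vc=[19]
5: 0x51 (blk 20, set 0) → MISS  vc=[19, 16]
6: 0x42 (blk 16, set 0) → VC-HIT  vc=[19, 20]
7: 0x1e (blk 7, set 3) → MISS  vc=[19, 20, 27]
8: 0x6f (blk 27, set 3) → VC-HIT  vc=[19, 20, 7]
9: 0x7d (blk 31, set 3) → MISS  vc=[20, 7, 27]
10: 0x4f (blk 19, set 3) → MISS  vc=[7, 27, 31]
11: 0x4f (blk 19, set 3) → L1-HIT  vc=[7, 27, 31]
12: 0x6d (blk 27, set 3) → VC-HIT  vc=[7, 19, 31]
13: 0x6c (blk 27, set 3) → L1-HIT  vc=[7, 19, 31]
14: 0x23 (blk 8, set 0) → MISS  vc=[19, 31, 16]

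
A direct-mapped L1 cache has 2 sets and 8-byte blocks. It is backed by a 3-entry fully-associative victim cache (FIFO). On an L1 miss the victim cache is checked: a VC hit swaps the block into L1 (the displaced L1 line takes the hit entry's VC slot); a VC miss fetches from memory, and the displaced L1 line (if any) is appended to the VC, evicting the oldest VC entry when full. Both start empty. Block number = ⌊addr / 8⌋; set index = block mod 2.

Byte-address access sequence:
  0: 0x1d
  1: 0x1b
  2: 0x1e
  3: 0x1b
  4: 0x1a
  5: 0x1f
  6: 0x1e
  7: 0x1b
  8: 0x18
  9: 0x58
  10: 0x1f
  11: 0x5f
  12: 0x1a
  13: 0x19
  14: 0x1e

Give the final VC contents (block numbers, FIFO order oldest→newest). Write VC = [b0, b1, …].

VC = [11]

  [0] addr=0x1d blk=3 s=1: MISS | VC []
  [1] addr=0x1b blk=3 s=1: L1-HIT | VC []
  [2] addr=0x1e blk=3 s=1: L1-HIT | VC []
  [3] addr=0x1b blk=3 s=1: L1-HIT | VC []
  [4] addr=0x1a blk=3 s=1: L1-HIT | VC []
  [5] addr=0x1f blk=3 s=1: L1-HIT | VC []
  [6] addr=0x1e blk=3 s=1: L1-HIT | VC []
  [7] addr=0x1b blk=3 s=1: L1-HIT | VC []
  [8] addr=0x18 blk=3 s=1: L1-HIT | VC []
  [9] addr=0x58 blk=11 s=1: MISS | VC [3]
  [10] addr=0x1f blk=3 s=1: VC-HIT | VC [11]
  [11] addr=0x5f blk=11 s=1: VC-HIT | VC [3]
  [12] addr=0x1a blk=3 s=1: VC-HIT | VC [11]
  [13] addr=0x19 blk=3 s=1: L1-HIT | VC [11]
  [14] addr=0x1e blk=3 s=1: L1-HIT | VC [11]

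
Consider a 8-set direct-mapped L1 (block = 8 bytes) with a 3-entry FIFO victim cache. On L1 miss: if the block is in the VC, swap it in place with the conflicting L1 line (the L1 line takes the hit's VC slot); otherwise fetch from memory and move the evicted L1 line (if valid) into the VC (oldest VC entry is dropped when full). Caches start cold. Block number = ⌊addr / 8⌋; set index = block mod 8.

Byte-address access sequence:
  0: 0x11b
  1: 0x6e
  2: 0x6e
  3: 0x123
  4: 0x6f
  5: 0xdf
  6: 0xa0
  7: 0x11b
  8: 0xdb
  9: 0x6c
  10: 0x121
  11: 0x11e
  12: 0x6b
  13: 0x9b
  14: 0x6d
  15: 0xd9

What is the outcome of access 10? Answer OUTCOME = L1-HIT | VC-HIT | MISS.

0: 0x11b (blk 35, set 3) → MISS  vc=[]
1: 0x6e (blk 13, set 5) → MISS  vc=[]
2: 0x6e (blk 13, set 5) → L1-HIT  vc=[]
3: 0x123 (blk 36, set 4) → MISS  vc=[]
4: 0x6f (blk 13, set 5) → L1-HIT  vc=[]
5: 0xdf (blk 27, set 3) → MISS  vc=[35]
6: 0xa0 (blk 20, set 4) → MISS  vc=[35, 36]
7: 0x11b (blk 35, set 3) → VC-HIT  vc=[27, 36]
8: 0xdb (blk 27, set 3) → VC-HIT  vc=[35, 36]
9: 0x6c (blk 13, set 5) → L1-HIT  vc=[35, 36]
10: 0x121 (blk 36, set 4) → VC-HIT  vc=[35, 20]
11: 0x11e (blk 35, set 3) → VC-HIT  vc=[27, 20]
12: 0x6b (blk 13, set 5) → L1-HIT  vc=[27, 20]
13: 0x9b (blk 19, set 3) → MISS  vc=[27, 20, 35]
14: 0x6d (blk 13, set 5) → L1-HIT  vc=[27, 20, 35]
15: 0xd9 (blk 27, set 3) → VC-HIT  vc=[19, 20, 35]

OUTCOME = VC-HIT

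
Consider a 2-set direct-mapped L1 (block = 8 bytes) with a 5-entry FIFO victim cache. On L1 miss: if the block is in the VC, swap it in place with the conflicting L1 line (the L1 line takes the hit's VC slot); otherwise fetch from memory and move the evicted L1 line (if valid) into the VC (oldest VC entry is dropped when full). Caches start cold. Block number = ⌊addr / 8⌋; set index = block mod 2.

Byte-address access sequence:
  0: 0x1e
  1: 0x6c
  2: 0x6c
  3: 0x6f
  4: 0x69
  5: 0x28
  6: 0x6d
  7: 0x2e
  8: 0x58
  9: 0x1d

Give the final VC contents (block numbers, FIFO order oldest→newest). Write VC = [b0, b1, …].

VC = [11, 13, 5]

  [0] addr=0x1e blk=3 s=1: MISS | VC []
  [1] addr=0x6c blk=13 s=1: MISS | VC [3]
  [2] addr=0x6c blk=13 s=1: L1-HIT | VC [3]
  [3] addr=0x6f blk=13 s=1: L1-HIT | VC [3]
  [4] addr=0x69 blk=13 s=1: L1-HIT | VC [3]
  [5] addr=0x28 blk=5 s=1: MISS | VC [3, 13]
  [6] addr=0x6d blk=13 s=1: VC-HIT | VC [3, 5]
  [7] addr=0x2e blk=5 s=1: VC-HIT | VC [3, 13]
  [8] addr=0x58 blk=11 s=1: MISS | VC [3, 13, 5]
  [9] addr=0x1d blk=3 s=1: VC-HIT | VC [11, 13, 5]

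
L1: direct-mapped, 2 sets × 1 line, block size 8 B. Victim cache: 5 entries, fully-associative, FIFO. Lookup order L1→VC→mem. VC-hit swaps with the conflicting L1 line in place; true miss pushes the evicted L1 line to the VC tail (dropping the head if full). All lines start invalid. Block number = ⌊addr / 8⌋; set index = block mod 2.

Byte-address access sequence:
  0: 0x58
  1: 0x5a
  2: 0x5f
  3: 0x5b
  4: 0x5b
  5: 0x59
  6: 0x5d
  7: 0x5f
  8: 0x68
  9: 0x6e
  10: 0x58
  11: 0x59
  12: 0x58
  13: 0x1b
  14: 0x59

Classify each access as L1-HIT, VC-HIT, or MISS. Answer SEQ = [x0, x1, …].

SEQ = [MISS, L1-HIT, L1-HIT, L1-HIT, L1-HIT, L1-HIT, L1-HIT, L1-HIT, MISS, L1-HIT, VC-HIT, L1-HIT, L1-HIT, MISS, VC-HIT]

#0 0x58→b11/s1 MISS; vc=[]
#1 0x5a→b11/s1 L1-HIT; vc=[]
#2 0x5f→b11/s1 L1-HIT; vc=[]
#3 0x5b→b11/s1 L1-HIT; vc=[]
#4 0x5b→b11/s1 L1-HIT; vc=[]
#5 0x59→b11/s1 L1-HIT; vc=[]
#6 0x5d→b11/s1 L1-HIT; vc=[]
#7 0x5f→b11/s1 L1-HIT; vc=[]
#8 0x68→b13/s1 MISS; vc=[11]
#9 0x6e→b13/s1 L1-HIT; vc=[11]
#10 0x58→b11/s1 VC-HIT; vc=[13]
#11 0x59→b11/s1 L1-HIT; vc=[13]
#12 0x58→b11/s1 L1-HIT; vc=[13]
#13 0x1b→b3/s1 MISS; vc=[13,11]
#14 0x59→b11/s1 VC-HIT; vc=[13,3]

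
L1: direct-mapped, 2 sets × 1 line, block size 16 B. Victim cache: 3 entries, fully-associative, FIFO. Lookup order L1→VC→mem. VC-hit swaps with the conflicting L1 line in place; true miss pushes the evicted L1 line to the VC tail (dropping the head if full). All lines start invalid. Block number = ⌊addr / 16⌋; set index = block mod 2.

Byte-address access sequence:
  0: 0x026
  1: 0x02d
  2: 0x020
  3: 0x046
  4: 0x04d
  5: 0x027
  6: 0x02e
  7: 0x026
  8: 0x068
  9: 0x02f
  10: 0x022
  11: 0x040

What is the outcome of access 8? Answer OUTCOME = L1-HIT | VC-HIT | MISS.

0: 0x26 (blk 2, set 0) → MISS  vc=[]
1: 0x2d (blk 2, set 0) → L1-HIT  vc=[]
2: 0x20 (blk 2, set 0) → L1-HIT  vc=[]
3: 0x46 (blk 4, set 0) → MISS  vc=[2]
4: 0x4d (blk 4, set 0) → L1-HIT  vc=[2]
5: 0x27 (blk 2, set 0) → VC-HIT  vc=[4]
6: 0x2e (blk 2, set 0) → L1-HIT  vc=[4]
7: 0x26 (blk 2, set 0) → L1-HIT  vc=[4]
8: 0x68 (blk 6, set 0) → MISS  vc=[4, 2]
9: 0x2f (blk 2, set 0) → VC-HIT  vc=[4, 6]
10: 0x22 (blk 2, set 0) → L1-HIT  vc=[4, 6]
11: 0x40 (blk 4, set 0) → VC-HIT  vc=[2, 6]

OUTCOME = MISS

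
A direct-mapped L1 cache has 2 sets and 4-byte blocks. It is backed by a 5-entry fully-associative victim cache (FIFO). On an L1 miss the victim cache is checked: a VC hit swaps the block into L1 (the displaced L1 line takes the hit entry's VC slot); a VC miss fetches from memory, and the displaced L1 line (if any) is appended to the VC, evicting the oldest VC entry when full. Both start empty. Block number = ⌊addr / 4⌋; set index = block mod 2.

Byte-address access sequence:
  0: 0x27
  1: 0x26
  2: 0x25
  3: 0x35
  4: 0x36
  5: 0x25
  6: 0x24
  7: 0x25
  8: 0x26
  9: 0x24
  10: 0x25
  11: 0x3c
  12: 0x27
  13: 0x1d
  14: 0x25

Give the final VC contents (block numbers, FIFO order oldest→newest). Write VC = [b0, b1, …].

VC = [13, 15, 7]

#0 0x27→b9/s1 MISS; vc=[]
#1 0x26→b9/s1 L1-HIT; vc=[]
#2 0x25→b9/s1 L1-HIT; vc=[]
#3 0x35→b13/s1 MISS; vc=[9]
#4 0x36→b13/s1 L1-HIT; vc=[9]
#5 0x25→b9/s1 VC-HIT; vc=[13]
#6 0x24→b9/s1 L1-HIT; vc=[13]
#7 0x25→b9/s1 L1-HIT; vc=[13]
#8 0x26→b9/s1 L1-HIT; vc=[13]
#9 0x24→b9/s1 L1-HIT; vc=[13]
#10 0x25→b9/s1 L1-HIT; vc=[13]
#11 0x3c→b15/s1 MISS; vc=[13,9]
#12 0x27→b9/s1 VC-HIT; vc=[13,15]
#13 0x1d→b7/s1 MISS; vc=[13,15,9]
#14 0x25→b9/s1 VC-HIT; vc=[13,15,7]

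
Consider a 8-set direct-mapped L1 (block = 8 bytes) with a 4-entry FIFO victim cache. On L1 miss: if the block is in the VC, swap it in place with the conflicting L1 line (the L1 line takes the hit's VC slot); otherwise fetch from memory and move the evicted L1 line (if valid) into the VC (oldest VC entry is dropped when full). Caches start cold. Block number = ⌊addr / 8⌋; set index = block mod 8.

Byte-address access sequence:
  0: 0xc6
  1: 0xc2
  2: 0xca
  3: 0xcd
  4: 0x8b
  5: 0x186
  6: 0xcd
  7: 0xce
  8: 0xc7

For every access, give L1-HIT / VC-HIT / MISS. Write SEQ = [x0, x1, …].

SEQ = [MISS, L1-HIT, MISS, L1-HIT, MISS, MISS, VC-HIT, L1-HIT, VC-HIT]

#0 0xc6→b24/s0 MISS; vc=[]
#1 0xc2→b24/s0 L1-HIT; vc=[]
#2 0xca→b25/s1 MISS; vc=[]
#3 0xcd→b25/s1 L1-HIT; vc=[]
#4 0x8b→b17/s1 MISS; vc=[25]
#5 0x186→b48/s0 MISS; vc=[25,24]
#6 0xcd→b25/s1 VC-HIT; vc=[17,24]
#7 0xce→b25/s1 L1-HIT; vc=[17,24]
#8 0xc7→b24/s0 VC-HIT; vc=[17,48]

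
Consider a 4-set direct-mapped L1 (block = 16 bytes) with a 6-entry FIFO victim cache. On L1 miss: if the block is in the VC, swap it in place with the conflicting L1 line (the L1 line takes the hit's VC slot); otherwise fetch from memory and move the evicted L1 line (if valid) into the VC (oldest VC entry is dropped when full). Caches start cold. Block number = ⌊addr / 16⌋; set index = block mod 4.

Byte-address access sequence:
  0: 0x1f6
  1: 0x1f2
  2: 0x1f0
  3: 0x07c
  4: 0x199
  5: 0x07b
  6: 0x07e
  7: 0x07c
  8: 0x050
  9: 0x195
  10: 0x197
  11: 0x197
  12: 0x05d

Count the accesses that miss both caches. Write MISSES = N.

0: 0x1f6 (blk 31, set 3) → MISS  vc=[]
1: 0x1f2 (blk 31, set 3) → L1-HIT  vc=[]
2: 0x1f0 (blk 31, set 3) → L1-HIT  vc=[]
3: 0x7c (blk 7, set 3) → MISS  vc=[31]
4: 0x199 (blk 25, set 1) → MISS  vc=[31]
5: 0x7b (blk 7, set 3) → L1-HIT  vc=[31]
6: 0x7e (blk 7, set 3) → L1-HIT  vc=[31]
7: 0x7c (blk 7, set 3) → L1-HIT  vc=[31]
8: 0x50 (blk 5, set 1) → MISS  vc=[31, 25]
9: 0x195 (blk 25, set 1) → VC-HIT  vc=[31, 5]
10: 0x197 (blk 25, set 1) → L1-HIT  vc=[31, 5]
11: 0x197 (blk 25, set 1) → L1-HIT  vc=[31, 5]
12: 0x5d (blk 5, set 1) → VC-HIT  vc=[31, 25]

MISSES = 4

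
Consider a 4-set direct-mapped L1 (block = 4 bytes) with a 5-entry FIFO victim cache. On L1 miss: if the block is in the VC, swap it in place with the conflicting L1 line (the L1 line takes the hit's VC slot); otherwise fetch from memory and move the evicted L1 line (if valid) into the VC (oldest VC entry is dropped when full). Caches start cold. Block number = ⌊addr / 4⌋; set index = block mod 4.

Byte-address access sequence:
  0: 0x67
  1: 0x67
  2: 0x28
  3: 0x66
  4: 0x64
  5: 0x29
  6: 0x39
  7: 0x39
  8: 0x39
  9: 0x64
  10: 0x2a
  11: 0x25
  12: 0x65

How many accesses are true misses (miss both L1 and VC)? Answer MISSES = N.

0: 0x67 (blk 25, set 1) → MISS  vc=[]
1: 0x67 (blk 25, set 1) → L1-HIT  vc=[]
2: 0x28 (blk 10, set 2) → MISS  vc=[]
3: 0x66 (blk 25, set 1) → L1-HIT  vc=[]
4: 0x64 (blk 25, set 1) → L1-HIT  vc=[]
5: 0x29 (blk 10, set 2) → L1-HIT  vc=[]
6: 0x39 (blk 14, set 2) → MISS  vc=[10]
7: 0x39 (blk 14, set 2) → L1-HIT  vc=[10]
8: 0x39 (blk 14, set 2) → L1-HIT  vc=[10]
9: 0x64 (blk 25, set 1) → L1-HIT  vc=[10]
10: 0x2a (blk 10, set 2) → VC-HIT  vc=[14]
11: 0x25 (blk 9, set 1) → MISS  vc=[14, 25]
12: 0x65 (blk 25, set 1) → VC-HIT  vc=[14, 9]

MISSES = 4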